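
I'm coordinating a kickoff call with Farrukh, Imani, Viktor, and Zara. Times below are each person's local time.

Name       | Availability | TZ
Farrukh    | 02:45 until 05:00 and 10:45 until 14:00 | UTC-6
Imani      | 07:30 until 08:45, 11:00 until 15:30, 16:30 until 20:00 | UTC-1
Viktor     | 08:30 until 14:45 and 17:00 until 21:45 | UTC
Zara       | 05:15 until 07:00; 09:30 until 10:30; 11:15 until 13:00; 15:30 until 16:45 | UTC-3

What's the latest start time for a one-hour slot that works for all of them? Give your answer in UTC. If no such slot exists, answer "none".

Farrukh in UTC: 08:45-11:00, 16:45-20:00 (add 6h to convert from UTC-6).
Imani in UTC: 08:30-09:45, 12:00-16:30, 17:30-21:00 (add 1h to convert from UTC-1).
Viktor in UTC: 08:30-14:45, 17:00-21:45.
Zara in UTC: 08:15-10:00, 12:30-13:30, 14:15-16:00, 18:30-19:45 (add 3h to convert from UTC-3).
Farrukh ∩ Imani: 08:45-09:45, 17:30-20:00.
Farrukh ∩ Imani ∩ Viktor: 08:45-09:45, 17:30-20:00.
Farrukh ∩ Imani ∩ Viktor ∩ Zara: 08:45-09:45, 18:30-19:45.
The last common window of at least 60 minutes is 18:30-19:45; a 60-minute meeting can start as late as 18:45 and still end by 19:45.

18:45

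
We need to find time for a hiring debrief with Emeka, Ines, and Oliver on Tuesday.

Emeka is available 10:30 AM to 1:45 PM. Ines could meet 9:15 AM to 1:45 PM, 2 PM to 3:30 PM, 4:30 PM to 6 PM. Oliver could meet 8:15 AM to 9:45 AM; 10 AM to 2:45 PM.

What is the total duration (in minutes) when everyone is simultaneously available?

195

Emeka ∩ Ines: 10:30-13:45.
Emeka ∩ Ines ∩ Oliver: 10:30-13:45.
That's a single block of 195 minutes.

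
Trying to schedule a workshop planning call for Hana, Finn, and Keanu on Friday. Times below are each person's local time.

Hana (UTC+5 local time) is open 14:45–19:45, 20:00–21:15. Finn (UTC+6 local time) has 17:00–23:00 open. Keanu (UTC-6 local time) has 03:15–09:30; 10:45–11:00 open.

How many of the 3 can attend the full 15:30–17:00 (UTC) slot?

Hana in UTC: 09:45-14:45, 15:00-16:15 (subtract 5h to convert from UTC+5).
Finn in UTC: 11:00-17:00 (subtract 6h to convert from UTC+6).
Keanu in UTC: 09:15-15:30, 16:45-17:00 (add 6h to convert from UTC-6).
Finn can make the full 15:30-17:00 slot — that's 1.

1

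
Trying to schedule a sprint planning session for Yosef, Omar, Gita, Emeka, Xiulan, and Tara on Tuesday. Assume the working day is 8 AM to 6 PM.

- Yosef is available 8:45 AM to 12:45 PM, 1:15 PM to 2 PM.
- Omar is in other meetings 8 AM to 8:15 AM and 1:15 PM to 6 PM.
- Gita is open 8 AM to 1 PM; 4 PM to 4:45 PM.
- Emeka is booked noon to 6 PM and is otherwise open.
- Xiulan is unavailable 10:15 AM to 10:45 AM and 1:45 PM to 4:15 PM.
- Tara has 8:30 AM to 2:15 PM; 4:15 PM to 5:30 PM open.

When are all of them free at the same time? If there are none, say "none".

Yosef free: 08:45-12:45, 13:15-14:00.
Omar free: 08:15-13:15 (invert busy blocks within the working day).
Gita free: 08:00-13:00, 16:00-16:45.
Emeka free: 08:00-12:00 (invert busy blocks within the working day).
Xiulan free: 08:00-10:15, 10:45-13:45, 16:15-18:00 (invert busy blocks within the working day).
Tara free: 08:30-14:15, 16:15-17:30.
Yosef ∩ Omar: 08:45-12:45.
Yosef ∩ Omar ∩ Gita: 08:45-12:45.
Yosef ∩ Omar ∩ Gita ∩ Emeka: 08:45-12:00.
Yosef ∩ Omar ∩ Gita ∩ Emeka ∩ Xiulan: 08:45-10:15, 10:45-12:00.
Yosef ∩ Omar ∩ Gita ∩ Emeka ∩ Xiulan ∩ Tara: 08:45-10:15, 10:45-12:00.
Those are the intersection windows.

08:45-10:15, 10:45-12:00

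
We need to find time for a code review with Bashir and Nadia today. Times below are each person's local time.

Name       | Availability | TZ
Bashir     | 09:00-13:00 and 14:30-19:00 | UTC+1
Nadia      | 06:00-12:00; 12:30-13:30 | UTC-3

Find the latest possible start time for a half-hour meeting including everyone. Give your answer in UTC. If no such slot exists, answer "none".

16:00

Bashir in UTC: 08:00-12:00, 13:30-18:00 (subtract 1h to convert from UTC+1).
Nadia in UTC: 09:00-15:00, 15:30-16:30 (add 3h to convert from UTC-3).
Bashir ∩ Nadia: 09:00-12:00, 13:30-15:00, 15:30-16:30.
The last common window of at least 30 minutes is 15:30-16:30; a 30-minute meeting can start as late as 16:00 and still end by 16:30.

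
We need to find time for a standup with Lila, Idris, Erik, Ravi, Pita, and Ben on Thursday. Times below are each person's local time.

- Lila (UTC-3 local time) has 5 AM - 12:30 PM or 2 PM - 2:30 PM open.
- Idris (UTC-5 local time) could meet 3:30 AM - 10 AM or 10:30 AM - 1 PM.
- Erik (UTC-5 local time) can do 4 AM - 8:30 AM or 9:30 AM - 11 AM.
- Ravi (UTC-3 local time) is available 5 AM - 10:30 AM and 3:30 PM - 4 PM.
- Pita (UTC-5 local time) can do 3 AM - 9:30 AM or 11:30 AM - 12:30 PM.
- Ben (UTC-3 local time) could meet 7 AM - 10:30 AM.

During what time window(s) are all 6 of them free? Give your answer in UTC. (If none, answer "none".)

10:00-13:30

Lila in UTC: 08:00-15:30, 17:00-17:30 (add 3h to convert from UTC-3).
Idris in UTC: 08:30-15:00, 15:30-18:00 (add 5h to convert from UTC-5).
Erik in UTC: 09:00-13:30, 14:30-16:00 (add 5h to convert from UTC-5).
Ravi in UTC: 08:00-13:30, 18:30-19:00 (add 3h to convert from UTC-3).
Pita in UTC: 08:00-14:30, 16:30-17:30 (add 5h to convert from UTC-5).
Ben in UTC: 10:00-13:30 (add 3h to convert from UTC-3).
Lila ∩ Idris: 08:30-15:00, 17:00-17:30.
Lila ∩ Idris ∩ Erik: 09:00-13:30, 14:30-15:00.
Lila ∩ Idris ∩ Erik ∩ Ravi: 09:00-13:30.
Lila ∩ Idris ∩ Erik ∩ Ravi ∩ Pita: 09:00-13:30.
Lila ∩ Idris ∩ Erik ∩ Ravi ∩ Pita ∩ Ben: 10:00-13:30.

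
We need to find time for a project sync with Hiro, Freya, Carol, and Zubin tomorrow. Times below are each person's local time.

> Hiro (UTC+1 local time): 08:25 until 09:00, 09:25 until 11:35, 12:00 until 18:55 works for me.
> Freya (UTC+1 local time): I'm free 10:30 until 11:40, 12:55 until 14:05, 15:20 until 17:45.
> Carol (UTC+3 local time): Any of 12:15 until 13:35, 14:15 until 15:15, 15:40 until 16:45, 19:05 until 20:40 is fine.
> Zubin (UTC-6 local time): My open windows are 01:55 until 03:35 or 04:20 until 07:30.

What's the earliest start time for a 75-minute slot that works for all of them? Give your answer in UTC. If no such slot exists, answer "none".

none

Hiro in UTC: 07:25-08:00, 08:25-10:35, 11:00-17:55 (subtract 1h to convert from UTC+1).
Freya in UTC: 09:30-10:40, 11:55-13:05, 14:20-16:45 (subtract 1h to convert from UTC+1).
Carol in UTC: 09:15-10:35, 11:15-12:15, 12:40-13:45, 16:05-17:40 (subtract 3h to convert from UTC+3).
Zubin in UTC: 07:55-09:35, 10:20-13:30 (add 6h to convert from UTC-6).
Hiro ∩ Freya: 09:30-10:35, 11:55-13:05, 14:20-16:45.
Hiro ∩ Freya ∩ Carol: 09:30-10:35, 11:55-12:15, 12:40-13:05, 16:05-16:45.
Hiro ∩ Freya ∩ Carol ∩ Zubin: 09:30-09:35, 10:20-10:35, 11:55-12:15, 12:40-13:05.
No common window is at least 75 minutes long.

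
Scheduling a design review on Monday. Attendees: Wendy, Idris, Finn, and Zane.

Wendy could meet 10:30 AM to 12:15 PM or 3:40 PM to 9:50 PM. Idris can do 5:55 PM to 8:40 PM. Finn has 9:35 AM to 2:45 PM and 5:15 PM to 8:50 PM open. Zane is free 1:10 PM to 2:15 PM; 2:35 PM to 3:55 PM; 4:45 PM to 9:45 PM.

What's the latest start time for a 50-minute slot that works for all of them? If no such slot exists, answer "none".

19:50

Wendy ∩ Idris: 17:55-20:40.
Wendy ∩ Idris ∩ Finn: 17:55-20:40.
Wendy ∩ Idris ∩ Finn ∩ Zane: 17:55-20:40.
The last common window of at least 50 minutes is 17:55-20:40; a 50-minute meeting can start as late as 19:50 and still end by 20:40.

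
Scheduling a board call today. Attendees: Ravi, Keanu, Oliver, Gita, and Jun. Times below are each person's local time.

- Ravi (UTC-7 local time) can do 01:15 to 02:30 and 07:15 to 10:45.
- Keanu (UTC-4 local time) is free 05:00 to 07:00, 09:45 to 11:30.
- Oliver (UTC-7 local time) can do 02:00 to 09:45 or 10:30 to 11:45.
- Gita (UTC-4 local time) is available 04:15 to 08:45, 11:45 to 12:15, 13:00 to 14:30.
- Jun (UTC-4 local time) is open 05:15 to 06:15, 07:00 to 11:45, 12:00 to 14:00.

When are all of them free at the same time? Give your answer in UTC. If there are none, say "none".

Ravi in UTC: 08:15-09:30, 14:15-17:45 (add 7h to convert from UTC-7).
Keanu in UTC: 09:00-11:00, 13:45-15:30 (add 4h to convert from UTC-4).
Oliver in UTC: 09:00-16:45, 17:30-18:45 (add 7h to convert from UTC-7).
Gita in UTC: 08:15-12:45, 15:45-16:15, 17:00-18:30 (add 4h to convert from UTC-4).
Jun in UTC: 09:15-10:15, 11:00-15:45, 16:00-18:00 (add 4h to convert from UTC-4).
Ravi ∩ Keanu: 09:00-09:30, 14:15-15:30.
Ravi ∩ Keanu ∩ Oliver: 09:00-09:30, 14:15-15:30.
Ravi ∩ Keanu ∩ Oliver ∩ Gita: 09:00-09:30.
Ravi ∩ Keanu ∩ Oliver ∩ Gita ∩ Jun: 09:15-09:30.

09:15-09:30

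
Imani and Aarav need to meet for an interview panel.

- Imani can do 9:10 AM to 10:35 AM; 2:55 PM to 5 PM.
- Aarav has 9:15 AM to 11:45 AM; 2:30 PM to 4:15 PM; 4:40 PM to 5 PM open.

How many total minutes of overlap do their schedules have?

Imani ∩ Aarav: 09:15-10:35, 14:55-16:15, 16:40-17:00.
Those are the intersection windows.
Summing the common windows: 80 + 80 + 20 = 180 minutes.

180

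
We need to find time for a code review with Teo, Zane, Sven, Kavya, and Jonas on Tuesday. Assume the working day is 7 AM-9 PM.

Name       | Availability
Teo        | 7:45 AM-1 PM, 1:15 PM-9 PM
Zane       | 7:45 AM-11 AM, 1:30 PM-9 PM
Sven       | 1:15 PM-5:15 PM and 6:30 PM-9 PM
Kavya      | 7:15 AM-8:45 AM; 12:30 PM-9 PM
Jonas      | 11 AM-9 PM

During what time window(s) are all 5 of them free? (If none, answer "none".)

13:30-17:15, 18:30-21:00

Teo ∩ Zane: 07:45-11:00, 13:30-21:00.
Teo ∩ Zane ∩ Sven: 13:30-17:15, 18:30-21:00.
Teo ∩ Zane ∩ Sven ∩ Kavya: 13:30-17:15, 18:30-21:00.
Teo ∩ Zane ∩ Sven ∩ Kavya ∩ Jonas: 13:30-17:15, 18:30-21:00.
So the common availability across everyone is 13:30-17:15, 18:30-21:00.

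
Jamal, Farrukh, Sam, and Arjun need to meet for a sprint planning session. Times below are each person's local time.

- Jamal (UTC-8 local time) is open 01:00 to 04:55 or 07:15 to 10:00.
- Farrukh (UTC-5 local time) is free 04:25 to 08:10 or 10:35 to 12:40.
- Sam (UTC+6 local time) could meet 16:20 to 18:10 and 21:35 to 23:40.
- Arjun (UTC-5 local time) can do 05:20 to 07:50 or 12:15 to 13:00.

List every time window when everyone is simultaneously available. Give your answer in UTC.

10:20-12:10, 17:15-17:40

Jamal in UTC: 09:00-12:55, 15:15-18:00 (add 8h to convert from UTC-8).
Farrukh in UTC: 09:25-13:10, 15:35-17:40 (add 5h to convert from UTC-5).
Sam in UTC: 10:20-12:10, 15:35-17:40 (subtract 6h to convert from UTC+6).
Arjun in UTC: 10:20-12:50, 17:15-18:00 (add 5h to convert from UTC-5).
Jamal ∩ Farrukh: 09:25-12:55, 15:35-17:40.
Jamal ∩ Farrukh ∩ Sam: 10:20-12:10, 15:35-17:40.
Jamal ∩ Farrukh ∩ Sam ∩ Arjun: 10:20-12:10, 17:15-17:40.
So the common availability across everyone is 10:20-12:10, 17:15-17:40.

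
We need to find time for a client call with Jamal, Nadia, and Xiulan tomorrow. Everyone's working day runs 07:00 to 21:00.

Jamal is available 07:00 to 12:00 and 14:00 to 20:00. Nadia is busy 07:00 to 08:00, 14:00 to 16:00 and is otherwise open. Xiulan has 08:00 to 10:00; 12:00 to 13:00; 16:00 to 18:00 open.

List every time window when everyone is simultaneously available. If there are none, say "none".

08:00-10:00, 16:00-18:00

Jamal free: 07:00-12:00, 14:00-20:00.
Nadia free: 08:00-14:00, 16:00-21:00 (invert busy blocks within the working day).
Xiulan free: 08:00-10:00, 12:00-13:00, 16:00-18:00.
Jamal ∩ Nadia: 08:00-12:00, 16:00-20:00.
Jamal ∩ Nadia ∩ Xiulan: 08:00-10:00, 16:00-18:00.
So the common availability across everyone is 08:00-10:00, 16:00-18:00.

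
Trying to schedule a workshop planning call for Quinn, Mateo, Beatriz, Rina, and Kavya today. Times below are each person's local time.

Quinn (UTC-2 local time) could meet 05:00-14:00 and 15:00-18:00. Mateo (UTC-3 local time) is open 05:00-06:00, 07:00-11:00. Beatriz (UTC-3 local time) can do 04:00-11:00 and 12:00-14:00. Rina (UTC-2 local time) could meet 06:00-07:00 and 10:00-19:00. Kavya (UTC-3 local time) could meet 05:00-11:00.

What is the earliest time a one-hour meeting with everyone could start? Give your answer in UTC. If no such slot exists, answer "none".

08:00

Quinn in UTC: 07:00-16:00, 17:00-20:00 (add 2h to convert from UTC-2).
Mateo in UTC: 08:00-09:00, 10:00-14:00 (add 3h to convert from UTC-3).
Beatriz in UTC: 07:00-14:00, 15:00-17:00 (add 3h to convert from UTC-3).
Rina in UTC: 08:00-09:00, 12:00-21:00 (add 2h to convert from UTC-2).
Kavya in UTC: 08:00-14:00 (add 3h to convert from UTC-3).
Quinn ∩ Mateo: 08:00-09:00, 10:00-14:00.
Quinn ∩ Mateo ∩ Beatriz: 08:00-09:00, 10:00-14:00.
Quinn ∩ Mateo ∩ Beatriz ∩ Rina: 08:00-09:00, 12:00-14:00.
Quinn ∩ Mateo ∩ Beatriz ∩ Rina ∩ Kavya: 08:00-09:00, 12:00-14:00.
Those are the intersection windows.
The first common window of at least 60 minutes is 08:00-09:00, so the earliest start is 08:00.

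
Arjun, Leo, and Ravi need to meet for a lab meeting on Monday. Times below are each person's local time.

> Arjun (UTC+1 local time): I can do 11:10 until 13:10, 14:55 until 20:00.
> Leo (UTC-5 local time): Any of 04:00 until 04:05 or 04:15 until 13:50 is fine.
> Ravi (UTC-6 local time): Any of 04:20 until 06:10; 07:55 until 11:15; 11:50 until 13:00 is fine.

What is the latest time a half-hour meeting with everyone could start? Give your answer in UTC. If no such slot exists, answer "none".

Arjun in UTC: 10:10-12:10, 13:55-19:00 (subtract 1h to convert from UTC+1).
Leo in UTC: 09:00-09:05, 09:15-18:50 (add 5h to convert from UTC-5).
Ravi in UTC: 10:20-12:10, 13:55-17:15, 17:50-19:00 (add 6h to convert from UTC-6).
Arjun ∩ Leo: 10:10-12:10, 13:55-18:50.
Arjun ∩ Leo ∩ Ravi: 10:20-12:10, 13:55-17:15, 17:50-18:50.
Those are the intersection windows.
The last common window of at least 30 minutes is 17:50-18:50; a 30-minute meeting can start as late as 18:20 and still end by 18:50.

18:20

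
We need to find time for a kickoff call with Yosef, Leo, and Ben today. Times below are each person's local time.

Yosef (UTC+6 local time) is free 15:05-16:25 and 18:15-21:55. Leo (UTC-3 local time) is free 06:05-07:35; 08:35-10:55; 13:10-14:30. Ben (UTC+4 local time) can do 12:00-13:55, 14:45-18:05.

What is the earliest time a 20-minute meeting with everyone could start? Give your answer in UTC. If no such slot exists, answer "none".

Yosef in UTC: 09:05-10:25, 12:15-15:55 (subtract 6h to convert from UTC+6).
Leo in UTC: 09:05-10:35, 11:35-13:55, 16:10-17:30 (add 3h to convert from UTC-3).
Ben in UTC: 08:00-09:55, 10:45-14:05 (subtract 4h to convert from UTC+4).
Yosef ∩ Leo: 09:05-10:25, 12:15-13:55.
Yosef ∩ Leo ∩ Ben: 09:05-09:55, 12:15-13:55.
Those are the intersection windows.
The first common window of at least 20 minutes is 09:05-09:55, so the earliest start is 09:05.

09:05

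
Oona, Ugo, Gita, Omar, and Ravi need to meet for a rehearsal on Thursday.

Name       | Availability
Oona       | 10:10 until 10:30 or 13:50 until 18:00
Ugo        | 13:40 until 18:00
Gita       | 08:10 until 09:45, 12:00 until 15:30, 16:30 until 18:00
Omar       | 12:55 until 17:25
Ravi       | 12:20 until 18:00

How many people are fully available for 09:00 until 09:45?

1

Gita can make the full 09:00-09:45 slot — that's 1.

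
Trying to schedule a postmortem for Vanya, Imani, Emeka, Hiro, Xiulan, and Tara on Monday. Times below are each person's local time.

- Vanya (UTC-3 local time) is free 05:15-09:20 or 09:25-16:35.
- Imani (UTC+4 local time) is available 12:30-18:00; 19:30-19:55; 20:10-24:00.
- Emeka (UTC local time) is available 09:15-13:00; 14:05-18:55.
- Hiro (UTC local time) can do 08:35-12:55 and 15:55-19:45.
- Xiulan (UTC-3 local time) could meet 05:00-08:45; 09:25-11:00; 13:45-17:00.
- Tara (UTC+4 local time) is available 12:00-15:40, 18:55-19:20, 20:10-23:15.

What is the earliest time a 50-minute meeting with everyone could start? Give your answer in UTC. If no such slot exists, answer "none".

09:15

Vanya in UTC: 08:15-12:20, 12:25-19:35 (add 3h to convert from UTC-3).
Imani in UTC: 08:30-14:00, 15:30-15:55, 16:10-20:00 (subtract 4h to convert from UTC+4).
Emeka in UTC: 09:15-13:00, 14:05-18:55.
Hiro in UTC: 08:35-12:55, 15:55-19:45.
Xiulan in UTC: 08:00-11:45, 12:25-14:00, 16:45-20:00 (add 3h to convert from UTC-3).
Tara in UTC: 08:00-11:40, 14:55-15:20, 16:10-19:15 (subtract 4h to convert from UTC+4).
Vanya ∩ Imani: 08:30-12:20, 12:25-14:00, 15:30-15:55, 16:10-19:35.
Vanya ∩ Imani ∩ Emeka: 09:15-12:20, 12:25-13:00, 15:30-15:55, 16:10-18:55.
Vanya ∩ Imani ∩ Emeka ∩ Hiro: 09:15-12:20, 12:25-12:55, 16:10-18:55.
Vanya ∩ Imani ∩ Emeka ∩ Hiro ∩ Xiulan: 09:15-11:45, 12:25-12:55, 16:45-18:55.
Vanya ∩ Imani ∩ Emeka ∩ Hiro ∩ Xiulan ∩ Tara: 09:15-11:40, 16:45-18:55.
The first common window of at least 50 minutes is 09:15-11:40, so the earliest start is 09:15.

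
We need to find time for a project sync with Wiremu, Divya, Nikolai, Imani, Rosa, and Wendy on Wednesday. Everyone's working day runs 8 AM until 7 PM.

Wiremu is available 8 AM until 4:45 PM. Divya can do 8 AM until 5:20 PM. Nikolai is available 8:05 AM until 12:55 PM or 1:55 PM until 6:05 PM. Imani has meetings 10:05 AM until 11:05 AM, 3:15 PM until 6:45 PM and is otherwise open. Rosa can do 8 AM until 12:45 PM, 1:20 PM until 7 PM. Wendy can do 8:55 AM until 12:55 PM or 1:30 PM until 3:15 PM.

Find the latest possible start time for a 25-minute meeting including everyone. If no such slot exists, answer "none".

14:50

Wiremu free: 08:00-16:45.
Divya free: 08:00-17:20.
Nikolai free: 08:05-12:55, 13:55-18:05.
Imani free: 08:00-10:05, 11:05-15:15, 18:45-19:00 (invert busy blocks within the working day).
Rosa free: 08:00-12:45, 13:20-19:00.
Wendy free: 08:55-12:55, 13:30-15:15.
Wiremu ∩ Divya: 08:00-16:45.
Wiremu ∩ Divya ∩ Nikolai: 08:05-12:55, 13:55-16:45.
Wiremu ∩ Divya ∩ Nikolai ∩ Imani: 08:05-10:05, 11:05-12:55, 13:55-15:15.
Wiremu ∩ Divya ∩ Nikolai ∩ Imani ∩ Rosa: 08:05-10:05, 11:05-12:45, 13:55-15:15.
Wiremu ∩ Divya ∩ Nikolai ∩ Imani ∩ Rosa ∩ Wendy: 08:55-10:05, 11:05-12:45, 13:55-15:15.
So the common availability across everyone is 08:55-10:05, 11:05-12:45, 13:55-15:15.
The last common window of at least 25 minutes is 13:55-15:15; a 25-minute meeting can start as late as 14:50 and still end by 15:15.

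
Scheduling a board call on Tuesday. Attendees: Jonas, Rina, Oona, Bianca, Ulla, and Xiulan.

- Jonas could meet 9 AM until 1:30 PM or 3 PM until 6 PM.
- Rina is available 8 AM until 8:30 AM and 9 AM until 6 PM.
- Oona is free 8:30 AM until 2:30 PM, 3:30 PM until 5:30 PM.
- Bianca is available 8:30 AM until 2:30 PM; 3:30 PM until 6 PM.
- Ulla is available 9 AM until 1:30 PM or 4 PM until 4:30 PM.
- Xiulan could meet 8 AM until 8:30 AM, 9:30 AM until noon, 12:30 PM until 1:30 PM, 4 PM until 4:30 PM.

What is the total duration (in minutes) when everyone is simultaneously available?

240

Jonas ∩ Rina: 09:00-13:30, 15:00-18:00.
Jonas ∩ Rina ∩ Oona: 09:00-13:30, 15:30-17:30.
Jonas ∩ Rina ∩ Oona ∩ Bianca: 09:00-13:30, 15:30-17:30.
Jonas ∩ Rina ∩ Oona ∩ Bianca ∩ Ulla: 09:00-13:30, 16:00-16:30.
Jonas ∩ Rina ∩ Oona ∩ Bianca ∩ Ulla ∩ Xiulan: 09:30-12:00, 12:30-13:30, 16:00-16:30.
Those are the intersection windows.
Summing the common windows: 150 + 60 + 30 = 240 minutes.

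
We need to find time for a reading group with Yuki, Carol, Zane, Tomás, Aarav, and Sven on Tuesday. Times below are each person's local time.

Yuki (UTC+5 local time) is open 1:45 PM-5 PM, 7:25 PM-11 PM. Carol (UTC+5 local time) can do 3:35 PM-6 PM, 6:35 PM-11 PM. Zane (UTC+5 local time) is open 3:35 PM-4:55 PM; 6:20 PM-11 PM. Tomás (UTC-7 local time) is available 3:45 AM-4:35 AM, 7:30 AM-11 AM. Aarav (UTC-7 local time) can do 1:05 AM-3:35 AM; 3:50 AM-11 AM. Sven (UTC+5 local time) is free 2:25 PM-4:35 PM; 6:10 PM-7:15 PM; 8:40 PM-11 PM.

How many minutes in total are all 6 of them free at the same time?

Yuki in UTC: 08:45-12:00, 14:25-18:00 (subtract 5h to convert from UTC+5).
Carol in UTC: 10:35-13:00, 13:35-18:00 (subtract 5h to convert from UTC+5).
Zane in UTC: 10:35-11:55, 13:20-18:00 (subtract 5h to convert from UTC+5).
Tomás in UTC: 10:45-11:35, 14:30-18:00 (add 7h to convert from UTC-7).
Aarav in UTC: 08:05-10:35, 10:50-18:00 (add 7h to convert from UTC-7).
Sven in UTC: 09:25-11:35, 13:10-14:15, 15:40-18:00 (subtract 5h to convert from UTC+5).
Yuki ∩ Carol: 10:35-12:00, 14:25-18:00.
Yuki ∩ Carol ∩ Zane: 10:35-11:55, 14:25-18:00.
Yuki ∩ Carol ∩ Zane ∩ Tomás: 10:45-11:35, 14:30-18:00.
Yuki ∩ Carol ∩ Zane ∩ Tomás ∩ Aarav: 10:50-11:35, 14:30-18:00.
Yuki ∩ Carol ∩ Zane ∩ Tomás ∩ Aarav ∩ Sven: 10:50-11:35, 15:40-18:00.
Summing the common windows: 45 + 140 = 185 minutes.

185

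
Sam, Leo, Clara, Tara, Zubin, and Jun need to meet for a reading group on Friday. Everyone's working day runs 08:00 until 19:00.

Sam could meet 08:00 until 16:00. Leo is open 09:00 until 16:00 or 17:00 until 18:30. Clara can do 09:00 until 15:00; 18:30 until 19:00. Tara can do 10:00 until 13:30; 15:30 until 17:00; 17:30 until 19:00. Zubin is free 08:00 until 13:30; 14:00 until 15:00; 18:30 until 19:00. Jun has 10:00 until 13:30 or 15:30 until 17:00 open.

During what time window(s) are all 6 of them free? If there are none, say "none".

10:00-13:30

Sam ∩ Leo: 09:00-16:00.
Sam ∩ Leo ∩ Clara: 09:00-15:00.
Sam ∩ Leo ∩ Clara ∩ Tara: 10:00-13:30.
Sam ∩ Leo ∩ Clara ∩ Tara ∩ Zubin: 10:00-13:30.
Sam ∩ Leo ∩ Clara ∩ Tara ∩ Zubin ∩ Jun: 10:00-13:30.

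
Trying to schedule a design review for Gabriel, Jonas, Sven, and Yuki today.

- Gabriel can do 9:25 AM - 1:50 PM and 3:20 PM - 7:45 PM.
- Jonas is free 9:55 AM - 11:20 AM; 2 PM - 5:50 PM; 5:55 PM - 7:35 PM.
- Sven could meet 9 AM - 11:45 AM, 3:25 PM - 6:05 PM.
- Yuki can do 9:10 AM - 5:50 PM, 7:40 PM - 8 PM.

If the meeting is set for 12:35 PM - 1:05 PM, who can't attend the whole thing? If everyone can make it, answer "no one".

Gabriel: free for 12:35-13:05. Jonas: not fully free for 12:35-13:05. Sven: not fully free for 12:35-13:05. Yuki: free for 12:35-13:05.

Jonas, Sven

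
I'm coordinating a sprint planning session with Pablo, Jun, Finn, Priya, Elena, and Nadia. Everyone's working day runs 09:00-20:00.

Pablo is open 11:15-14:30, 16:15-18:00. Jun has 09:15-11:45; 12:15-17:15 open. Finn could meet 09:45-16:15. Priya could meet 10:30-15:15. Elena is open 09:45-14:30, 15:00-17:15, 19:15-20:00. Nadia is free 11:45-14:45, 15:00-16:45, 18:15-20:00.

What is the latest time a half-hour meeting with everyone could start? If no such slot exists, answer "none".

14:00

Pablo ∩ Jun: 11:15-11:45, 12:15-14:30, 16:15-17:15.
Pablo ∩ Jun ∩ Finn: 11:15-11:45, 12:15-14:30.
Pablo ∩ Jun ∩ Finn ∩ Priya: 11:15-11:45, 12:15-14:30.
Pablo ∩ Jun ∩ Finn ∩ Priya ∩ Elena: 11:15-11:45, 12:15-14:30.
Pablo ∩ Jun ∩ Finn ∩ Priya ∩ Elena ∩ Nadia: 12:15-14:30.
The last common window of at least 30 minutes is 12:15-14:30; a 30-minute meeting can start as late as 14:00 and still end by 14:30.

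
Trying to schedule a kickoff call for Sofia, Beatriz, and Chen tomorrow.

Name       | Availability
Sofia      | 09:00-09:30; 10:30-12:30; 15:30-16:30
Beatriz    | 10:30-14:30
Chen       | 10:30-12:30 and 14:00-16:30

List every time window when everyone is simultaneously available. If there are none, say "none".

Sofia ∩ Beatriz: 10:30-12:30.
Sofia ∩ Beatriz ∩ Chen: 10:30-12:30.

10:30-12:30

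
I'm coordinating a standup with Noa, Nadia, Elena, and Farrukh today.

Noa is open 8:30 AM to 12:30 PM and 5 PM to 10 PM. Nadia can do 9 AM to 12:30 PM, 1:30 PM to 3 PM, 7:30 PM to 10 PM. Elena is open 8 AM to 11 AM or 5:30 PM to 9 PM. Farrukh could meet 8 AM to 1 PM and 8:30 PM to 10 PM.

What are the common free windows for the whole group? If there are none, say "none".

09:00-11:00, 20:30-21:00

Noa ∩ Nadia: 09:00-12:30, 19:30-22:00.
Noa ∩ Nadia ∩ Elena: 09:00-11:00, 19:30-21:00.
Noa ∩ Nadia ∩ Elena ∩ Farrukh: 09:00-11:00, 20:30-21:00.
Those are the intersection windows.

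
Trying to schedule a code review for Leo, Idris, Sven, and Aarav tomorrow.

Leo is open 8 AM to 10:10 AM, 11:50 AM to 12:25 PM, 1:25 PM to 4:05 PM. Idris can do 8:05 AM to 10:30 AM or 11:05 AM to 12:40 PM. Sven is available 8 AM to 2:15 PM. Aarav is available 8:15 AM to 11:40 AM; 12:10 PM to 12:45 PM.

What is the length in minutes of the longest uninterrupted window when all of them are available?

115

Leo ∩ Idris: 08:05-10:10, 11:50-12:25.
Leo ∩ Idris ∩ Sven: 08:05-10:10, 11:50-12:25.
Leo ∩ Idris ∩ Sven ∩ Aarav: 08:15-10:10, 12:10-12:25.
The longest is 08:15-10:10 at 115 minutes.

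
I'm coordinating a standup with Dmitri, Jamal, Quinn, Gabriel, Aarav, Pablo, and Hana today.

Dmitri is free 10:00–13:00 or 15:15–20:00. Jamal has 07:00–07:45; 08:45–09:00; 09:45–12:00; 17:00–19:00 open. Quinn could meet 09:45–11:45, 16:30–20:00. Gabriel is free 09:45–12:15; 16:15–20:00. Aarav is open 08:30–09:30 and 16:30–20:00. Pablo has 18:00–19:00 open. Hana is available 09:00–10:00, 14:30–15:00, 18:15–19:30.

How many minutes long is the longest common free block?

45

Dmitri ∩ Jamal: 10:00-12:00, 17:00-19:00.
Dmitri ∩ Jamal ∩ Quinn: 10:00-11:45, 17:00-19:00.
Dmitri ∩ Jamal ∩ Quinn ∩ Gabriel: 10:00-11:45, 17:00-19:00.
Dmitri ∩ Jamal ∩ Quinn ∩ Gabriel ∩ Aarav: 17:00-19:00.
Dmitri ∩ Jamal ∩ Quinn ∩ Gabriel ∩ Aarav ∩ Pablo: 18:00-19:00.
Dmitri ∩ Jamal ∩ Quinn ∩ Gabriel ∩ Aarav ∩ Pablo ∩ Hana: 18:15-19:00.
The longest is 18:15-19:00 at 45 minutes.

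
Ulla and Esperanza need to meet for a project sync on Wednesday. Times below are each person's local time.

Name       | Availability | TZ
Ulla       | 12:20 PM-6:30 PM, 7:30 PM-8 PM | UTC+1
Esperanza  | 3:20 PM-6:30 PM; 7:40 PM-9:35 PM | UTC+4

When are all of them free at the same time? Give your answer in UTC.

11:20-14:30, 15:40-17:30

Ulla in UTC: 11:20-17:30, 18:30-19:00 (subtract 1h to convert from UTC+1).
Esperanza in UTC: 11:20-14:30, 15:40-17:35 (subtract 4h to convert from UTC+4).
Ulla ∩ Esperanza: 11:20-14:30, 15:40-17:30.
Those are the intersection windows.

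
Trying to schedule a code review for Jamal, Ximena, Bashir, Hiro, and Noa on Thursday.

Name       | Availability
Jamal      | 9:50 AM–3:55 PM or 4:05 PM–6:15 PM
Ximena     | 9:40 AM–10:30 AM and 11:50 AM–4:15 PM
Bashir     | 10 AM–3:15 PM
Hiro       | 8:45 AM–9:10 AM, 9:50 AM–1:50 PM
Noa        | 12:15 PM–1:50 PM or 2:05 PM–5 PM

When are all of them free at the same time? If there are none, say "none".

12:15-13:50

Jamal ∩ Ximena: 09:50-10:30, 11:50-15:55, 16:05-16:15.
Jamal ∩ Ximena ∩ Bashir: 10:00-10:30, 11:50-15:15.
Jamal ∩ Ximena ∩ Bashir ∩ Hiro: 10:00-10:30, 11:50-13:50.
Jamal ∩ Ximena ∩ Bashir ∩ Hiro ∩ Noa: 12:15-13:50.
Those are the intersection windows.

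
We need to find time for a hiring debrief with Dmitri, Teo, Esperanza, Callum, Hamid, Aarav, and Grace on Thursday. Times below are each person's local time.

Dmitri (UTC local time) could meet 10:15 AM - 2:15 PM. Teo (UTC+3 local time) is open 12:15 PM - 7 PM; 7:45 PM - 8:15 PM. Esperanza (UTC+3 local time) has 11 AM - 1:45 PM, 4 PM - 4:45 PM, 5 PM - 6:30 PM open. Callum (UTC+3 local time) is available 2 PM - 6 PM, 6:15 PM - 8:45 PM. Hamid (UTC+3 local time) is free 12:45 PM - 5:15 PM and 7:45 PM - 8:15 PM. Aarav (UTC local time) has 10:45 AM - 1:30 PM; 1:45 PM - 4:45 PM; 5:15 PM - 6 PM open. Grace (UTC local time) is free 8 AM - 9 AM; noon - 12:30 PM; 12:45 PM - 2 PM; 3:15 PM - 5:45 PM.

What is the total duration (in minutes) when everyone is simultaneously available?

30

Dmitri in UTC: 10:15-14:15.
Teo in UTC: 09:15-16:00, 16:45-17:15 (subtract 3h to convert from UTC+3).
Esperanza in UTC: 08:00-10:45, 13:00-13:45, 14:00-15:30 (subtract 3h to convert from UTC+3).
Callum in UTC: 11:00-15:00, 15:15-17:45 (subtract 3h to convert from UTC+3).
Hamid in UTC: 09:45-14:15, 16:45-17:15 (subtract 3h to convert from UTC+3).
Aarav in UTC: 10:45-13:30, 13:45-16:45, 17:15-18:00.
Grace in UTC: 08:00-09:00, 12:00-12:30, 12:45-14:00, 15:15-17:45.
Dmitri ∩ Teo: 10:15-14:15.
Dmitri ∩ Teo ∩ Esperanza: 10:15-10:45, 13:00-13:45, 14:00-14:15.
Dmitri ∩ Teo ∩ Esperanza ∩ Callum: 13:00-13:45, 14:00-14:15.
Dmitri ∩ Teo ∩ Esperanza ∩ Callum ∩ Hamid: 13:00-13:45, 14:00-14:15.
Dmitri ∩ Teo ∩ Esperanza ∩ Callum ∩ Hamid ∩ Aarav: 13:00-13:30, 14:00-14:15.
Dmitri ∩ Teo ∩ Esperanza ∩ Callum ∩ Hamid ∩ Aarav ∩ Grace: 13:00-13:30.
That's a single block of 30 minutes.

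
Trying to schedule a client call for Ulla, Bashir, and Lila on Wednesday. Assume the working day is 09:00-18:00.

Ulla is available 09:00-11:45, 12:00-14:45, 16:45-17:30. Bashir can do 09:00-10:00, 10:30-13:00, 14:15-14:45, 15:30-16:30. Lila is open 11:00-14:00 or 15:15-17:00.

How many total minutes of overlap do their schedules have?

Ulla ∩ Bashir: 09:00-10:00, 10:30-11:45, 12:00-13:00, 14:15-14:45.
Ulla ∩ Bashir ∩ Lila: 11:00-11:45, 12:00-13:00.
Summing the common windows: 45 + 60 = 105 minutes.

105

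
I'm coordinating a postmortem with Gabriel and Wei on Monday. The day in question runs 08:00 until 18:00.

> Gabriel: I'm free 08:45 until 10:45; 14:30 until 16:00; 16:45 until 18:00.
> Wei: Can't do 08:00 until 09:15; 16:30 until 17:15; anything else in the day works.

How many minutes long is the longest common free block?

Gabriel free: 08:45-10:45, 14:30-16:00, 16:45-18:00.
Wei free: 09:15-16:30, 17:15-18:00 (invert busy blocks within the working day).
Gabriel ∩ Wei: 09:15-10:45, 14:30-16:00, 17:15-18:00.
The longest is 09:15-10:45 at 90 minutes.

90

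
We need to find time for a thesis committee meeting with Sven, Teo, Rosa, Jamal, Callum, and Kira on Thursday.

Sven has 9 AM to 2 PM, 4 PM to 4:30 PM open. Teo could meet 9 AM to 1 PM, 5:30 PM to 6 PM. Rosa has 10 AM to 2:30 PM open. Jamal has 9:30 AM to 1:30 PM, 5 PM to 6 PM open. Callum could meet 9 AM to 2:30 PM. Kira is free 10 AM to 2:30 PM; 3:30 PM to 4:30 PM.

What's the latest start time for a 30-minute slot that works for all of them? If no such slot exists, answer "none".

12:30

Sven ∩ Teo: 09:00-13:00.
Sven ∩ Teo ∩ Rosa: 10:00-13:00.
Sven ∩ Teo ∩ Rosa ∩ Jamal: 10:00-13:00.
Sven ∩ Teo ∩ Rosa ∩ Jamal ∩ Callum: 10:00-13:00.
Sven ∩ Teo ∩ Rosa ∩ Jamal ∩ Callum ∩ Kira: 10:00-13:00.
The last common window of at least 30 minutes is 10:00-13:00; a 30-minute meeting can start as late as 12:30 and still end by 13:00.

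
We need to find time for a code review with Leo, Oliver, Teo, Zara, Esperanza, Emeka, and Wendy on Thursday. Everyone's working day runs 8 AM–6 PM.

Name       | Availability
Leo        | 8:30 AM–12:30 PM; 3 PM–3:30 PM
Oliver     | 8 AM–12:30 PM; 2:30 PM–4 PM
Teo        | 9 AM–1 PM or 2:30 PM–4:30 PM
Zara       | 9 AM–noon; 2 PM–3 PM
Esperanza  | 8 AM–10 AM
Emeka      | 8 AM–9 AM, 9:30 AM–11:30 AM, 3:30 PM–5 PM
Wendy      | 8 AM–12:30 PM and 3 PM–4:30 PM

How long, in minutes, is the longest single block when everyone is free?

Leo ∩ Oliver: 08:30-12:30, 15:00-15:30.
Leo ∩ Oliver ∩ Teo: 09:00-12:30, 15:00-15:30.
Leo ∩ Oliver ∩ Teo ∩ Zara: 09:00-12:00.
Leo ∩ Oliver ∩ Teo ∩ Zara ∩ Esperanza: 09:00-10:00.
Leo ∩ Oliver ∩ Teo ∩ Zara ∩ Esperanza ∩ Emeka: 09:30-10:00.
Leo ∩ Oliver ∩ Teo ∩ Zara ∩ Esperanza ∩ Emeka ∩ Wendy: 09:30-10:00.
The longest is 09:30-10:00 at 30 minutes.

30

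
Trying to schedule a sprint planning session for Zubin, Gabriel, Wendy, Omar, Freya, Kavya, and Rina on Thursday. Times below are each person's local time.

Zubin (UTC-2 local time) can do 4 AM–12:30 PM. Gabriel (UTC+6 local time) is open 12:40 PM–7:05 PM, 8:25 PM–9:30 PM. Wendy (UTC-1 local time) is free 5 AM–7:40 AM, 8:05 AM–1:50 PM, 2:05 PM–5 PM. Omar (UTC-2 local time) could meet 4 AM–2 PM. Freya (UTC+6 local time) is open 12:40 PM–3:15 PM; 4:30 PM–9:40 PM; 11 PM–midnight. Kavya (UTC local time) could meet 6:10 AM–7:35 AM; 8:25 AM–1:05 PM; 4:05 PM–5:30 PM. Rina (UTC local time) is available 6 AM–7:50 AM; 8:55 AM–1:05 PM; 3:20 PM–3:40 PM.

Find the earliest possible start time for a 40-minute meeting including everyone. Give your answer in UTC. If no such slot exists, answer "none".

Zubin in UTC: 06:00-14:30 (add 2h to convert from UTC-2).
Gabriel in UTC: 06:40-13:05, 14:25-15:30 (subtract 6h to convert from UTC+6).
Wendy in UTC: 06:00-08:40, 09:05-14:50, 15:05-18:00 (add 1h to convert from UTC-1).
Omar in UTC: 06:00-16:00 (add 2h to convert from UTC-2).
Freya in UTC: 06:40-09:15, 10:30-15:40, 17:00-18:00 (subtract 6h to convert from UTC+6).
Kavya in UTC: 06:10-07:35, 08:25-13:05, 16:05-17:30.
Rina in UTC: 06:00-07:50, 08:55-13:05, 15:20-15:40.
Zubin ∩ Gabriel: 06:40-13:05, 14:25-14:30.
Zubin ∩ Gabriel ∩ Wendy: 06:40-08:40, 09:05-13:05, 14:25-14:30.
Zubin ∩ Gabriel ∩ Wendy ∩ Omar: 06:40-08:40, 09:05-13:05, 14:25-14:30.
Zubin ∩ Gabriel ∩ Wendy ∩ Omar ∩ Freya: 06:40-08:40, 09:05-09:15, 10:30-13:05, 14:25-14:30.
Zubin ∩ Gabriel ∩ Wendy ∩ Omar ∩ Freya ∩ Kavya: 06:40-07:35, 08:25-08:40, 09:05-09:15, 10:30-13:05.
Zubin ∩ Gabriel ∩ Wendy ∩ Omar ∩ Freya ∩ Kavya ∩ Rina: 06:40-07:35, 09:05-09:15, 10:30-13:05.
The first common window of at least 40 minutes is 06:40-07:35, so the earliest start is 06:40.

06:40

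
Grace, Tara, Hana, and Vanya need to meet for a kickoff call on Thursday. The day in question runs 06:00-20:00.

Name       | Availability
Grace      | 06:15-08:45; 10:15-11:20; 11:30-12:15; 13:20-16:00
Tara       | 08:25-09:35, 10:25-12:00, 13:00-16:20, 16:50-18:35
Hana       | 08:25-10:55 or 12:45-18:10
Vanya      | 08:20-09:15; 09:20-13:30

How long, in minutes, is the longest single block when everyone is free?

Grace ∩ Tara: 08:25-08:45, 10:25-11:20, 11:30-12:00, 13:20-16:00.
Grace ∩ Tara ∩ Hana: 08:25-08:45, 10:25-10:55, 13:20-16:00.
Grace ∩ Tara ∩ Hana ∩ Vanya: 08:25-08:45, 10:25-10:55, 13:20-13:30.
The longest is 10:25-10:55 at 30 minutes.

30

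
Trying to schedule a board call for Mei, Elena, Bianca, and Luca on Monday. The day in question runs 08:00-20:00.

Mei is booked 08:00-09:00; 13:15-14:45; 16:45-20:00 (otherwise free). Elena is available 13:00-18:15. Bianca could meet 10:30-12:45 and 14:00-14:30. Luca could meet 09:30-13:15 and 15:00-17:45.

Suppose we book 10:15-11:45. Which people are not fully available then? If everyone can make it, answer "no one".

Bianca, Elena

Mei free: 09:00-13:15, 14:45-16:45 (invert busy blocks within the working day).
Elena free: 13:00-18:15.
Bianca free: 10:30-12:45, 14:00-14:30.
Luca free: 09:30-13:15, 15:00-17:45.
Mei: free for 10:15-11:45. Elena: not fully free for 10:15-11:45. Bianca: not fully free for 10:15-11:45. Luca: free for 10:15-11:45.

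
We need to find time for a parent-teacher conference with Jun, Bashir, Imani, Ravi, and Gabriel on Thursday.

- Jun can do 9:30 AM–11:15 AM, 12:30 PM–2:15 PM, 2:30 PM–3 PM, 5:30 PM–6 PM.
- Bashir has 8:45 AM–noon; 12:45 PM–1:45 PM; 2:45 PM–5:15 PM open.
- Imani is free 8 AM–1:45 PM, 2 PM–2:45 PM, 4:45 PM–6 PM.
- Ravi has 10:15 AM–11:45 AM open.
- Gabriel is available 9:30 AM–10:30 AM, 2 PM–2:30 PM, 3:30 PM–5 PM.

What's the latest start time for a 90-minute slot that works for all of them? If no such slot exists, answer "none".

none

Jun ∩ Bashir: 09:30-11:15, 12:45-13:45, 14:45-15:00.
Jun ∩ Bashir ∩ Imani: 09:30-11:15, 12:45-13:45.
Jun ∩ Bashir ∩ Imani ∩ Ravi: 10:15-11:15.
Jun ∩ Bashir ∩ Imani ∩ Ravi ∩ Gabriel: 10:15-10:30.
So the common availability across everyone is 10:15-10:30.
No common window is at least 90 minutes long.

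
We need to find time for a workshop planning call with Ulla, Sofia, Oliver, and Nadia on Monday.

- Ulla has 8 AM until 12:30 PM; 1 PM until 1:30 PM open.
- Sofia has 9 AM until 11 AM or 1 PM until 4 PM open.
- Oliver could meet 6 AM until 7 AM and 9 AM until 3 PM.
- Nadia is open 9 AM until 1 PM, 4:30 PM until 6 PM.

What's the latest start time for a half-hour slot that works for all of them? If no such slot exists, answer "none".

Ulla ∩ Sofia: 09:00-11:00, 13:00-13:30.
Ulla ∩ Sofia ∩ Oliver: 09:00-11:00, 13:00-13:30.
Ulla ∩ Sofia ∩ Oliver ∩ Nadia: 09:00-11:00.
The last common window of at least 30 minutes is 09:00-11:00; a 30-minute meeting can start as late as 10:30 and still end by 11:00.

10:30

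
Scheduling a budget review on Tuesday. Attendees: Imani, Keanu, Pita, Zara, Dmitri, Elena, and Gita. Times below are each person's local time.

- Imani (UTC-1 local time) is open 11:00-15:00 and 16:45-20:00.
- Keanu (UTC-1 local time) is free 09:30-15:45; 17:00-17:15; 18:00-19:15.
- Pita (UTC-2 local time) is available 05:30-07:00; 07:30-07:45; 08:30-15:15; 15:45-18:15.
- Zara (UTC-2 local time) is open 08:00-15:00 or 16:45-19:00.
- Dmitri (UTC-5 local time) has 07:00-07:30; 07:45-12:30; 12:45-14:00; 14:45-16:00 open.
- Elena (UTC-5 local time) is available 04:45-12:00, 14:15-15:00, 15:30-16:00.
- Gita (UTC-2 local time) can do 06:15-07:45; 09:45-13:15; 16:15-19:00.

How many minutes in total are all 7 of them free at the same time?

Imani in UTC: 12:00-16:00, 17:45-21:00 (add 1h to convert from UTC-1).
Keanu in UTC: 10:30-16:45, 18:00-18:15, 19:00-20:15 (add 1h to convert from UTC-1).
Pita in UTC: 07:30-09:00, 09:30-09:45, 10:30-17:15, 17:45-20:15 (add 2h to convert from UTC-2).
Zara in UTC: 10:00-17:00, 18:45-21:00 (add 2h to convert from UTC-2).
Dmitri in UTC: 12:00-12:30, 12:45-17:30, 17:45-19:00, 19:45-21:00 (add 5h to convert from UTC-5).
Elena in UTC: 09:45-17:00, 19:15-20:00, 20:30-21:00 (add 5h to convert from UTC-5).
Gita in UTC: 08:15-09:45, 11:45-15:15, 18:15-21:00 (add 2h to convert from UTC-2).
Imani ∩ Keanu: 12:00-16:00, 18:00-18:15, 19:00-20:15.
Imani ∩ Keanu ∩ Pita: 12:00-16:00, 18:00-18:15, 19:00-20:15.
Imani ∩ Keanu ∩ Pita ∩ Zara: 12:00-16:00, 19:00-20:15.
Imani ∩ Keanu ∩ Pita ∩ Zara ∩ Dmitri: 12:00-12:30, 12:45-16:00, 19:45-20:15.
Imani ∩ Keanu ∩ Pita ∩ Zara ∩ Dmitri ∩ Elena: 12:00-12:30, 12:45-16:00, 19:45-20:00.
Imani ∩ Keanu ∩ Pita ∩ Zara ∩ Dmitri ∩ Elena ∩ Gita: 12:00-12:30, 12:45-15:15, 19:45-20:00.
So the common availability across everyone is 12:00-12:30, 12:45-15:15, 19:45-20:00.
Summing the common windows: 30 + 150 + 15 = 195 minutes.

195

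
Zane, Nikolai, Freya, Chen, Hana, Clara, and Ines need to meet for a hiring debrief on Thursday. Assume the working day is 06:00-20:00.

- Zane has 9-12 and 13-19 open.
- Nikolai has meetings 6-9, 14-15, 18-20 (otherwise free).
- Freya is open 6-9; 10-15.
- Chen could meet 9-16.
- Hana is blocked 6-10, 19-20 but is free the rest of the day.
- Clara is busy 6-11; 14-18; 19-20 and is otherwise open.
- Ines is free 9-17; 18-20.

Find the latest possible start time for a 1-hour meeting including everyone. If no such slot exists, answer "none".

13:00

Zane free: 09:00-12:00, 13:00-19:00.
Nikolai free: 09:00-14:00, 15:00-18:00 (invert busy blocks within the working day).
Freya free: 06:00-09:00, 10:00-15:00.
Chen free: 09:00-16:00.
Hana free: 10:00-19:00 (invert busy blocks within the working day).
Clara free: 11:00-14:00, 18:00-19:00 (invert busy blocks within the working day).
Ines free: 09:00-17:00, 18:00-20:00.
Zane ∩ Nikolai: 09:00-12:00, 13:00-14:00, 15:00-18:00.
Zane ∩ Nikolai ∩ Freya: 10:00-12:00, 13:00-14:00.
Zane ∩ Nikolai ∩ Freya ∩ Chen: 10:00-12:00, 13:00-14:00.
Zane ∩ Nikolai ∩ Freya ∩ Chen ∩ Hana: 10:00-12:00, 13:00-14:00.
Zane ∩ Nikolai ∩ Freya ∩ Chen ∩ Hana ∩ Clara: 11:00-12:00, 13:00-14:00.
Zane ∩ Nikolai ∩ Freya ∩ Chen ∩ Hana ∩ Clara ∩ Ines: 11:00-12:00, 13:00-14:00.
The last common window of at least 60 minutes is 13:00-14:00; a 60-minute meeting can start as late as 13:00 and still end by 14:00.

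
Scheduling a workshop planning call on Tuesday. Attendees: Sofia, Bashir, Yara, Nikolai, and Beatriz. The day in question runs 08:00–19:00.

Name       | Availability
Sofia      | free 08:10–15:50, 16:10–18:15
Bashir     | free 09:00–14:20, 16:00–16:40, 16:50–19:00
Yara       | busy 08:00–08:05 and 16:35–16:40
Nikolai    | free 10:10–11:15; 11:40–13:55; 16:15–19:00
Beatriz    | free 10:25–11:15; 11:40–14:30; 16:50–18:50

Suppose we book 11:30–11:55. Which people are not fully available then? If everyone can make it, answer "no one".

Beatriz, Nikolai

Sofia free: 08:10-15:50, 16:10-18:15.
Bashir free: 09:00-14:20, 16:00-16:40, 16:50-19:00.
Yara free: 08:05-16:35, 16:40-19:00 (invert busy blocks within the working day).
Nikolai free: 10:10-11:15, 11:40-13:55, 16:15-19:00.
Beatriz free: 10:25-11:15, 11:40-14:30, 16:50-18:50.
Sofia: free for 11:30-11:55. Bashir: free for 11:30-11:55. Yara: free for 11:30-11:55. Nikolai: not fully free for 11:30-11:55. Beatriz: not fully free for 11:30-11:55.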